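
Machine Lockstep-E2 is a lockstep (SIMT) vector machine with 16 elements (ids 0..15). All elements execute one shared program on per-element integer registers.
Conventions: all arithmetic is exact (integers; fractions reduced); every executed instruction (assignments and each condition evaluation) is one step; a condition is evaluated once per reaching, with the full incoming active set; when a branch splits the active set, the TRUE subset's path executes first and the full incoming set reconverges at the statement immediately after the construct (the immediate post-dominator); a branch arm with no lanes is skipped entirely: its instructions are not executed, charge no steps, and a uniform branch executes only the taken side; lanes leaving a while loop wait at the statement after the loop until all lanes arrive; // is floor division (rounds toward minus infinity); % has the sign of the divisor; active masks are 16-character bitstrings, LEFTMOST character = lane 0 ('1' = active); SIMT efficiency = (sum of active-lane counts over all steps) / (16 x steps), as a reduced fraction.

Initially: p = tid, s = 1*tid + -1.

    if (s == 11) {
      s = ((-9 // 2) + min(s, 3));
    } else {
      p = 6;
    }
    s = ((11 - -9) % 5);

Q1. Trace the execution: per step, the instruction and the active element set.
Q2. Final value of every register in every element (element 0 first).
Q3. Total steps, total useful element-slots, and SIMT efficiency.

step 0: eval (s == 11)               1111111111111111
step 1: s <- ((-9 // 2) + min(s, 3)) 0000000000001000
step 2: p <- 6                       1111111111110111
step 3: s <- ((11 - -9) % 5)         1111111111111111

Answer: 4 steps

p: 6,6,6,6,6,6,6,6,6,6,6,6,12,6,6,6
s: 0,0,0,0,0,0,0,0,0,0,0,0,0,0,0,0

steps = 4; useful = 48; efficiency = 48/64 = 3/4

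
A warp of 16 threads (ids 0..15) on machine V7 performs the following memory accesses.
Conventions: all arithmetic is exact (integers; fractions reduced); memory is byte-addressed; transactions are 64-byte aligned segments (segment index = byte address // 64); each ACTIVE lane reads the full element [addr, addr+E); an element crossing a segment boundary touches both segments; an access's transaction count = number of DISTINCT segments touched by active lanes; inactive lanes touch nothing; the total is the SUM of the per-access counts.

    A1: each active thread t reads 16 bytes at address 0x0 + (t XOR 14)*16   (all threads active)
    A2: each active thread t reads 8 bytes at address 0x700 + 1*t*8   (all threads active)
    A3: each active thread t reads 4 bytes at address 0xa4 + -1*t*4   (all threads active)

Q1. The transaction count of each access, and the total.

A1: 4 transactions
A2: 2 transactions
A3: 2 transactions

Answer: 4,2,2; total 8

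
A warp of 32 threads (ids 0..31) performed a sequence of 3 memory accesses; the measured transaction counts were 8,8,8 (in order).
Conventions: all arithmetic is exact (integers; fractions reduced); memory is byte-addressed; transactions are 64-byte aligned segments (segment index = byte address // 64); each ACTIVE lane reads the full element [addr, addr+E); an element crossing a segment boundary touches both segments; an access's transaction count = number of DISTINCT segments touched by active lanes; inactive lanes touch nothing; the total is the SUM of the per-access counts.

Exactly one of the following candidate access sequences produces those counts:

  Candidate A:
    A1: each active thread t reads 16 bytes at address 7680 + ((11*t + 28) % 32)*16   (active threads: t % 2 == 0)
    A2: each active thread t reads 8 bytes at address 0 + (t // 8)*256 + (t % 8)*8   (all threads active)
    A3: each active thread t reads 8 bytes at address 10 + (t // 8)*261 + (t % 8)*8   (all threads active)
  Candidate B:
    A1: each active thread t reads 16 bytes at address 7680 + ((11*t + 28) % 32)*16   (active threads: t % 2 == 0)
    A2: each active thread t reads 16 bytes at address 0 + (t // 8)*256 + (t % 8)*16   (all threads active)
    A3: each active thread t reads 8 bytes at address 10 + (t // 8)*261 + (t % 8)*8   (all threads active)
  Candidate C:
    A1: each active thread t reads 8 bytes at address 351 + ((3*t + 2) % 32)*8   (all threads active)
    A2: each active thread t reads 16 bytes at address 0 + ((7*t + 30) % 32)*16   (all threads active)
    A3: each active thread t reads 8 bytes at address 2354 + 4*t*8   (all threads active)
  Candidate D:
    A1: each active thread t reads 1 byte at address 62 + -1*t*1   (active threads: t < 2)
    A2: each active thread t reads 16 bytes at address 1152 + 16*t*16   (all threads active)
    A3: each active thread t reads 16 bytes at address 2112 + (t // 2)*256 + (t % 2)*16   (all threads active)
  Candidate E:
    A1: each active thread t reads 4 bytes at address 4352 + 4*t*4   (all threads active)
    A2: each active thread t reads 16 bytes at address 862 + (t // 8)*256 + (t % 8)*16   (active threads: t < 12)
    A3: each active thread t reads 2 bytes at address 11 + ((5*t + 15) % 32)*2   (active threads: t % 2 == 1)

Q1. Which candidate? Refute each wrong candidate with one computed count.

A: A2 gives 4 transactions, not 8
C: A1 gives 5 transactions, not 8
D: A1 gives 1 transaction, not 8
E: A2 gives 5 transactions, not 8
B: all counts match (8,8,8)

Answer: B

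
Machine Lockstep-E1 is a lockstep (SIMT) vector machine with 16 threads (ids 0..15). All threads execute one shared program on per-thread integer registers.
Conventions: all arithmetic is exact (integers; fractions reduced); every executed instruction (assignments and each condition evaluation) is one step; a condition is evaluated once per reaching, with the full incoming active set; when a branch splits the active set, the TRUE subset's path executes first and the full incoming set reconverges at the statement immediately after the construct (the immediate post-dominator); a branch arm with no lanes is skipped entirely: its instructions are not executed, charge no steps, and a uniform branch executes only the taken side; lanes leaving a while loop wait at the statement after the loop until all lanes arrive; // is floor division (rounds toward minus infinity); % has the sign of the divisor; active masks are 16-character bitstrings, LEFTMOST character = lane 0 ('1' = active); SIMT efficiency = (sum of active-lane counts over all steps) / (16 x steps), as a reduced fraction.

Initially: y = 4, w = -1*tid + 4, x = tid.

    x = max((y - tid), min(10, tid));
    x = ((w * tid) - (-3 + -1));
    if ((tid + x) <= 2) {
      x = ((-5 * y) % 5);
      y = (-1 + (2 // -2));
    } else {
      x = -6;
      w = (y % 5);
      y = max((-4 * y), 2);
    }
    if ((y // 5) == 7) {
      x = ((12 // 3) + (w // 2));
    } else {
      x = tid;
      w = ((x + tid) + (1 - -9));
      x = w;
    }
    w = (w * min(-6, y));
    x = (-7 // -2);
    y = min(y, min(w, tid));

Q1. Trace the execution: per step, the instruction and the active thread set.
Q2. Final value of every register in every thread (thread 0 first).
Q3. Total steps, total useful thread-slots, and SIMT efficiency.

step 0: x <- max((y - tid), min(10, tid)) 1111111111111111
step 1: x <- ((w * tid) - (-3 + -1)) 1111111111111111
step 2: eval ((tid + x) <= 2)        1111111111111111
step 3: x <- ((-5 * y) % 5)          0000001111111111
step 4: y <- (-1 + (2 // -2))        0000001111111111
step 5: x <- -6                      1111110000000000
step 6: w <- (y % 5)                 1111110000000000
step 7: y <- max((-4 * y), 2)        1111110000000000
step 8: eval ((y // 5) == 7)         1111111111111111
step 9: x <- tid                     1111111111111111
step 10: w <- ((x + tid) + (1 - -9))  1111111111111111
step 11: x <- w                       1111111111111111
step 12: w <- (w * min(-6, y))        1111111111111111
step 13: x <- (-7 // -2)              1111111111111111
step 14: y <- min(y, min(w, tid))     1111111111111111

Answer: 15 steps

y: -60,-72,-84,-96,-108,-120,-132,-144,-156,-168,-180,-192,-204,-216,-228,-240
w: -60,-72,-84,-96,-108,-120,-132,-144,-156,-168,-180,-192,-204,-216,-228,-240
x: 3,3,3,3,3,3,3,3,3,3,3,3,3,3,3,3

steps = 15; useful = 198; efficiency = 198/240 = 33/40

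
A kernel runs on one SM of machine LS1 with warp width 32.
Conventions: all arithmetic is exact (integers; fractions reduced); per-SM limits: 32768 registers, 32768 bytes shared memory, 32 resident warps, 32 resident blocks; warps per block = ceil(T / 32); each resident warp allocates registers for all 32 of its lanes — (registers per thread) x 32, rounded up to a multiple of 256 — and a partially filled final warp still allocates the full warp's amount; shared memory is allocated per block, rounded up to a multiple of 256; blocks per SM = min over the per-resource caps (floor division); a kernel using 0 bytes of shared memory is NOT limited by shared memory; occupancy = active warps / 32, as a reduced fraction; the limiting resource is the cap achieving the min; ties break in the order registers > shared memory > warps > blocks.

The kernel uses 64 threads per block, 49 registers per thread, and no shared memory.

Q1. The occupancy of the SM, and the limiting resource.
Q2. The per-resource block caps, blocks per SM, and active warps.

Answer: occupancy 9/16, limited by registers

registers: 9 blocks
shared memory: no limit (kernel uses none)
warps: 16 blocks
blocks: 32 blocks

Answer: 9 blocks, 18 active warps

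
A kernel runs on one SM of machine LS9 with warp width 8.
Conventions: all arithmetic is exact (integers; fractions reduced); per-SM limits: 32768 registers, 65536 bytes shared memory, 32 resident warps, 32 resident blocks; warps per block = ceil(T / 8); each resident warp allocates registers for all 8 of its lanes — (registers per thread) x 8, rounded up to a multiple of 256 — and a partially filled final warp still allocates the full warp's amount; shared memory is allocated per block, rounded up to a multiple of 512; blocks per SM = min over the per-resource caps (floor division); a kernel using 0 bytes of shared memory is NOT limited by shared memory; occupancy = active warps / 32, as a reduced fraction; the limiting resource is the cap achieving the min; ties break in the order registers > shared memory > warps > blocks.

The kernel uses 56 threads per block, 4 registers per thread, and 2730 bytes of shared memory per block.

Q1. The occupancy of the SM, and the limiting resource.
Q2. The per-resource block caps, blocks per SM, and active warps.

Answer: occupancy 7/8, limited by warps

registers: 18 blocks
shared memory: 21 blocks
warps: 4 blocks
blocks: 32 blocks

Answer: 4 blocks, 28 active warps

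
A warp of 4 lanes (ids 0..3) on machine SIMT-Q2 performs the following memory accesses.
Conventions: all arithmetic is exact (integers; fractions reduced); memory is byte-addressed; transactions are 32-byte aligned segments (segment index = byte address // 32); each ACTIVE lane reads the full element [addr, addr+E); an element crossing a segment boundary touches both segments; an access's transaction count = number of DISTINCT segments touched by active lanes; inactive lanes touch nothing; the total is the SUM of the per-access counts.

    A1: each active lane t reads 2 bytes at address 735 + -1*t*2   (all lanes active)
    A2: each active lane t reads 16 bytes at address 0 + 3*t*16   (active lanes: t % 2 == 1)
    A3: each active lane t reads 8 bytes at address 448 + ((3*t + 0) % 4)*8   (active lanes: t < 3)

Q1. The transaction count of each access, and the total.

A1: 2 transactions
A2: 2 transactions
A3: 1 transaction

Answer: 2,2,1; total 5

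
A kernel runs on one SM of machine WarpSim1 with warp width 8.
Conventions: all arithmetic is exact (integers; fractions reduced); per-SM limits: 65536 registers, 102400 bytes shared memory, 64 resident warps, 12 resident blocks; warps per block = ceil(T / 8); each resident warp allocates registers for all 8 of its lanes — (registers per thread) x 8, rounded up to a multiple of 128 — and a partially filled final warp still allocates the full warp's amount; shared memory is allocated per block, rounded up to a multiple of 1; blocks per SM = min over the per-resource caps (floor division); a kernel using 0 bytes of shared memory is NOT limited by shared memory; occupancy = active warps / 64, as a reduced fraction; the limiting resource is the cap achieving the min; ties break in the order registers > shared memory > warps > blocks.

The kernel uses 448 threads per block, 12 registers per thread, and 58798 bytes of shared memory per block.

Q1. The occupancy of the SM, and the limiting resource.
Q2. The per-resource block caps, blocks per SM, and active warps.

Answer: occupancy 7/8, limited by shared memory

registers: 9 blocks
shared memory: 1 block
warps: 1 block
blocks: 12 blocks

Answer: 1 block, 56 active warps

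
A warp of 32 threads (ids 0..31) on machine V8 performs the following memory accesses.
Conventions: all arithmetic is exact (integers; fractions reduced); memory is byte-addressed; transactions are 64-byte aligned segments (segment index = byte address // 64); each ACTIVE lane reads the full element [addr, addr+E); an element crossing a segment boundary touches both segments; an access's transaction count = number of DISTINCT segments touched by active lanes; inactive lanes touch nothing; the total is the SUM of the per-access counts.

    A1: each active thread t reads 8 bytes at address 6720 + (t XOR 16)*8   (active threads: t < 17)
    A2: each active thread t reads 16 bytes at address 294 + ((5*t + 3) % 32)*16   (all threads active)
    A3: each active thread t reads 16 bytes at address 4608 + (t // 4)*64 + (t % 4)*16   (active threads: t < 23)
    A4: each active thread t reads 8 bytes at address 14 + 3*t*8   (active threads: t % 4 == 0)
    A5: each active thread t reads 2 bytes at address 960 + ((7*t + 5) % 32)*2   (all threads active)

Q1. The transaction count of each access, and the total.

A1: 3 transactions
A2: 9 transactions
A3: 6 transactions
A4: 8 transactions
A5: 1 transaction

Answer: 3,9,6,8,1; total 27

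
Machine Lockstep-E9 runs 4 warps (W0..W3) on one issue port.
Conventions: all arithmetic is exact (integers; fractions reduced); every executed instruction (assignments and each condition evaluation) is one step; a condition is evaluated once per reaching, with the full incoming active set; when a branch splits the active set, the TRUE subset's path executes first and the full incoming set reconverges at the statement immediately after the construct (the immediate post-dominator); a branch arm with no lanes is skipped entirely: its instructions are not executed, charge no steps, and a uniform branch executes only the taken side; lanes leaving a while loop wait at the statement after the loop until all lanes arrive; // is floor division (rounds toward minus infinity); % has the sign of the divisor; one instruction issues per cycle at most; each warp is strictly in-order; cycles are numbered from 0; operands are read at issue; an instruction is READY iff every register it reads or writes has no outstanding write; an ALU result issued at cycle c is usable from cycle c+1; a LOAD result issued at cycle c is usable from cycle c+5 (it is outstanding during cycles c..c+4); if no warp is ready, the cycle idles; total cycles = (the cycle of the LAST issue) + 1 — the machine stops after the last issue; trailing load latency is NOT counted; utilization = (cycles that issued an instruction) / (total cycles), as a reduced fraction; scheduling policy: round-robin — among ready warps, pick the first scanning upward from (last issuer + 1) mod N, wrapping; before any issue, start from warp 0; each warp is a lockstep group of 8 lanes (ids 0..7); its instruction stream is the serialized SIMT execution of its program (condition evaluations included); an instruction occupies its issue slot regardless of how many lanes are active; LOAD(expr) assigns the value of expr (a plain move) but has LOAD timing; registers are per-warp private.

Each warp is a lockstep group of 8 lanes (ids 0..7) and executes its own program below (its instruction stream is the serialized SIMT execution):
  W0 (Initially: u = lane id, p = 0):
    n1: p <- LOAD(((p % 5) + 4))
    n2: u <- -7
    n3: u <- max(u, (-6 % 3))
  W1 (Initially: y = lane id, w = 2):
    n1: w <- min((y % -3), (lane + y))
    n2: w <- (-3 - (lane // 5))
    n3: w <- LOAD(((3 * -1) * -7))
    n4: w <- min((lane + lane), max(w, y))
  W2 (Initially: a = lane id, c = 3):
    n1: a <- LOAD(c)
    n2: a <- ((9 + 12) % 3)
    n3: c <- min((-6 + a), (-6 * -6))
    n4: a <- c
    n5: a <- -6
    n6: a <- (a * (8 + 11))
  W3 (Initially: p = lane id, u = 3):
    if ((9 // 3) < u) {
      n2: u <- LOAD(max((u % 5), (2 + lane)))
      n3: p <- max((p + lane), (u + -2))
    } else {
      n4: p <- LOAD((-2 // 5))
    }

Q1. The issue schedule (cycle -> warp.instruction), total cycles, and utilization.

cycle 0: W0.I0
cycle 1: W1.I0
cycle 2: W2.I0
cycle 3: W3.I0
cycle 4: W0.I1
cycle 5: W1.I1
cycle 6: W3.I1
cycle 7: W0.I2
cycle 8: W1.I2
cycle 9: W2.I1
cycle 10: W2.I2
cycle 11: W2.I3
cycle 12: W2.I4
cycle 13: W1.I3
cycle 14: W2.I5

Answer: 15 cycles, utilization 1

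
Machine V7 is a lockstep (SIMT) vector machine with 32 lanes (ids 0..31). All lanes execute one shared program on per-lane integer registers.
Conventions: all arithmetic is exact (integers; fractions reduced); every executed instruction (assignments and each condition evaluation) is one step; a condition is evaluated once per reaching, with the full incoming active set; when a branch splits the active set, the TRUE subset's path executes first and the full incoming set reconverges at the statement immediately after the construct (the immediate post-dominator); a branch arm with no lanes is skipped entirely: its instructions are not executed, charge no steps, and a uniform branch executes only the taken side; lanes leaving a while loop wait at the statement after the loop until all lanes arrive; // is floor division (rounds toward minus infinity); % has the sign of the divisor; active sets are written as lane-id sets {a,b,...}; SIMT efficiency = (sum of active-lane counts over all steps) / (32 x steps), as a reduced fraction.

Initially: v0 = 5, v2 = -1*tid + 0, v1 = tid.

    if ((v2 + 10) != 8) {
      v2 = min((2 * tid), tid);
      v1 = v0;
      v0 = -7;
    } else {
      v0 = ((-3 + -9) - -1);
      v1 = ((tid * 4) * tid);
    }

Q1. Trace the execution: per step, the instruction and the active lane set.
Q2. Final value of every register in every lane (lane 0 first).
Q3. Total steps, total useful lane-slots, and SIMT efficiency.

step 0: eval ((v2 + 10) != 8)        {0,1,2,3,4,5,6,7,8,9,10,11,12,13,14,15,16,17,18,19,20,21,22,23,24,25,26,27,28,29,30,31}
step 1: v2 <- min((2 * tid), tid)    {0,1,3,4,5,6,7,8,9,10,11,12,13,14,15,16,17,18,19,20,21,22,23,24,25,26,27,28,29,30,31}
step 2: v1 <- v0                     {0,1,3,4,5,6,7,8,9,10,11,12,13,14,15,16,17,18,19,20,21,22,23,24,25,26,27,28,29,30,31}
step 3: v0 <- -7                     {0,1,3,4,5,6,7,8,9,10,11,12,13,14,15,16,17,18,19,20,21,22,23,24,25,26,27,28,29,30,31}
step 4: v0 <- ((-3 + -9) - -1)       {2}
step 5: v1 <- ((tid * 4) * tid)      {2}

Answer: 6 steps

v0: -7,-7,-11,-7,-7,-7,-7,-7,-7,-7,-7,-7,-7,-7,-7,-7,-7,-7,-7,-7,-7,-7,-7,-7,-7,-7,-7,-7,-7,-7,-7,-7
v2: 0,1,-2,3,4,5,6,7,8,9,10,11,12,13,14,15,16,17,18,19,20,21,22,23,24,25,26,27,28,29,30,31
v1: 5,5,16,5,5,5,5,5,5,5,5,5,5,5,5,5,5,5,5,5,5,5,5,5,5,5,5,5,5,5,5,5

steps = 6; useful = 127; efficiency = 127/192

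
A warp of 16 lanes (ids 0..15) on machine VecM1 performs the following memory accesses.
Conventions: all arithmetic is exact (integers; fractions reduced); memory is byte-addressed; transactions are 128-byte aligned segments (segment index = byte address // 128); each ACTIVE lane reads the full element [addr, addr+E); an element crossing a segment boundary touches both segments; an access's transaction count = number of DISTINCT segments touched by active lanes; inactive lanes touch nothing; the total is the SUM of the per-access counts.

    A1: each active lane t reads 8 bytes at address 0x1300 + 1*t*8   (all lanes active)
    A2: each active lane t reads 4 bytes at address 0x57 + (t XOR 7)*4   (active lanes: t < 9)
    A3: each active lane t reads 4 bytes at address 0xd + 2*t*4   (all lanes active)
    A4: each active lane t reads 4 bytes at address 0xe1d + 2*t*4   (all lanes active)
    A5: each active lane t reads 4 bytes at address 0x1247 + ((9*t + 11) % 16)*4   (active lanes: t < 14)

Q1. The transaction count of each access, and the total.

A1: 1 transaction
A2: 2 transactions
A3: 2 transactions
A4: 2 transactions
A5: 2 transactions

Answer: 1,2,2,2,2; total 9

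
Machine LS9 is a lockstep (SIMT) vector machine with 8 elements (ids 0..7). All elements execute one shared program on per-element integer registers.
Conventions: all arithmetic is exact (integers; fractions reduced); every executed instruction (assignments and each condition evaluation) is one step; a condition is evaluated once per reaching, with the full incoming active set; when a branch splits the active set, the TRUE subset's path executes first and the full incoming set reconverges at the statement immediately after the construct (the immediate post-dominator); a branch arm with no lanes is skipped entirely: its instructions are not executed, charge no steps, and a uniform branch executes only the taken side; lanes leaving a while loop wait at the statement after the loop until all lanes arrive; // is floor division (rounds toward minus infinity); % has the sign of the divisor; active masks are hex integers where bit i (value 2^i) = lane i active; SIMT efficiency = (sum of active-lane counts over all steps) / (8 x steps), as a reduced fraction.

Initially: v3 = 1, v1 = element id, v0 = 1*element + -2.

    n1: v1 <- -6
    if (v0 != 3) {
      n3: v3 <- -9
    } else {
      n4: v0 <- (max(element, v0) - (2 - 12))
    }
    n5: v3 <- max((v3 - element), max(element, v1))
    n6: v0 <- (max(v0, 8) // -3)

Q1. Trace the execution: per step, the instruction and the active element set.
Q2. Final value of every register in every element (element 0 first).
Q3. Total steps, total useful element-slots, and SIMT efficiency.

step 0: v1 <- -6                     0xff
step 1: eval (v0 != 3)               0xff
step 2: v3 <- -9                     0xdf
step 3: v0 <- (max(element, v0) - (2 - 12)) 0x20
step 4: v3 <- max((v3 - element), max(element, v1)) 0xff
step 5: v0 <- (max(v0, 8) // -3)     0xff

Answer: 6 steps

v3: 0,1,2,3,4,5,6,7
v1: -6,-6,-6,-6,-6,-6,-6,-6
v0: -3,-3,-3,-3,-3,-5,-3,-3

steps = 6; useful = 40; efficiency = 40/48 = 5/6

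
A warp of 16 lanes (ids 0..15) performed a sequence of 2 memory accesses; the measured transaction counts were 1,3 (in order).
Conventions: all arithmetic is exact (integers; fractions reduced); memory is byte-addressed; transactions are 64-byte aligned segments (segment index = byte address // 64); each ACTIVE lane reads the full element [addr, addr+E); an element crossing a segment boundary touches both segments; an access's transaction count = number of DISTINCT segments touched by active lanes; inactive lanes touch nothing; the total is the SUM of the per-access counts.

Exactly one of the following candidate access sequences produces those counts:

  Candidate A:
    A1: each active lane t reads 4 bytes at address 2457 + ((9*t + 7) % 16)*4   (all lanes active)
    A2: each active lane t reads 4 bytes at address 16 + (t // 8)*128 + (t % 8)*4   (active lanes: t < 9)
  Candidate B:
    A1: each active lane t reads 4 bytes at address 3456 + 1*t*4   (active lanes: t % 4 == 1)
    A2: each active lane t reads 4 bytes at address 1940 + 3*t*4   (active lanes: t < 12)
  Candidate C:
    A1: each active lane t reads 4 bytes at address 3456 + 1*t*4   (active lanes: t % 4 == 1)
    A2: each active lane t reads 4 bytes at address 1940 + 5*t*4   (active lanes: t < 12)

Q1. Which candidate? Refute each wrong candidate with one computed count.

A: A1 gives 2 transactions, not 1
C: A2 gives 4 transactions, not 3
B: all counts match (1,3)

Answer: B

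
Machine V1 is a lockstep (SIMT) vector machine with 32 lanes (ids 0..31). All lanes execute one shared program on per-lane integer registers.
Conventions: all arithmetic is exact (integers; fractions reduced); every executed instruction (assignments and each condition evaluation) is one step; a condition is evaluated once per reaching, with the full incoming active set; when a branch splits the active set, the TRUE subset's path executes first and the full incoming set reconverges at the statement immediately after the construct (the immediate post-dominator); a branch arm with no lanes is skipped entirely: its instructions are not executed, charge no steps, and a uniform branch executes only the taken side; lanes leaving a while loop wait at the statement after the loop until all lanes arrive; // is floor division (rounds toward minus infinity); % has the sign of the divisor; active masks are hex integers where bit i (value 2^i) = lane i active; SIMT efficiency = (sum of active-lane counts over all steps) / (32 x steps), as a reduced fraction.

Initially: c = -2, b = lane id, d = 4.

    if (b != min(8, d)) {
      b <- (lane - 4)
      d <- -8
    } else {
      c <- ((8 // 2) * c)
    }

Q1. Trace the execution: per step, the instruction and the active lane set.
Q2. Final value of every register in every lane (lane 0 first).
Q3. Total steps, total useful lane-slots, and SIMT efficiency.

step 0: eval (b != min(8, d))        0xffffffff
step 1: b <- (lane - 4)              0xffffffef
step 2: d <- -8                      0xffffffef
step 3: c <- ((8 // 2) * c)          0x00000010

Answer: 4 steps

c: -2,-2,-2,-2,-8,-2,-2,-2,-2,-2,-2,-2,-2,-2,-2,-2,-2,-2,-2,-2,-2,-2,-2,-2,-2,-2,-2,-2,-2,-2,-2,-2
b: -4,-3,-2,-1,4,1,2,3,4,5,6,7,8,9,10,11,12,13,14,15,16,17,18,19,20,21,22,23,24,25,26,27
d: -8,-8,-8,-8,4,-8,-8,-8,-8,-8,-8,-8,-8,-8,-8,-8,-8,-8,-8,-8,-8,-8,-8,-8,-8,-8,-8,-8,-8,-8,-8,-8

steps = 4; useful = 95; efficiency = 95/128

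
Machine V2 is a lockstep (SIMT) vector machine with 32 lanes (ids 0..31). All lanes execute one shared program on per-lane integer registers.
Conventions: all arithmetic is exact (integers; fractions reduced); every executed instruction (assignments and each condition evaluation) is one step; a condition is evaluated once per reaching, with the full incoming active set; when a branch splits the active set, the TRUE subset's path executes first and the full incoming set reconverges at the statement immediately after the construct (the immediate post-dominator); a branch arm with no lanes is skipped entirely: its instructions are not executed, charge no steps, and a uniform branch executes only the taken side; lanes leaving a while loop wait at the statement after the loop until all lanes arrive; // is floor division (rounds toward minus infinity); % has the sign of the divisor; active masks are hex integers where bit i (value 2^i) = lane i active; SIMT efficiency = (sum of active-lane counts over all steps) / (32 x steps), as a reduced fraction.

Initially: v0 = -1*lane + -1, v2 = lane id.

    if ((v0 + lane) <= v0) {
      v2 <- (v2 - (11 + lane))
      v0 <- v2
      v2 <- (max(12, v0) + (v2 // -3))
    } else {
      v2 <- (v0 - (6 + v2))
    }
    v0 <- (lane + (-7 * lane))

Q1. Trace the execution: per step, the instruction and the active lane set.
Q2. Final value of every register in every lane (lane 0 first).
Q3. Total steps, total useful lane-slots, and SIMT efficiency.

step 0: eval ((v0 + lane) <= v0)     0xffffffff
step 1: v2 <- (v2 - (11 + lane))     0x00000001
step 2: v0 <- v2                     0x00000001
step 3: v2 <- (max(12, v0) + (v2 // -3)) 0x00000001
step 4: v2 <- (v0 - (6 + v2))        0xfffffffe
step 5: v0 <- (lane + (-7 * lane))   0xffffffff

Answer: 6 steps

v0: 0,-6,-12,-18,-24,-30,-36,-42,-48,-54,-60,-66,-72,-78,-84,-90,-96,-102,-108,-114,-120,-126,-132,-138,-144,-150,-156,-162,-168,-174,-180,-186
v2: 15,-9,-11,-13,-15,-17,-19,-21,-23,-25,-27,-29,-31,-33,-35,-37,-39,-41,-43,-45,-47,-49,-51,-53,-55,-57,-59,-61,-63,-65,-67,-69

steps = 6; useful = 98; efficiency = 98/192 = 49/96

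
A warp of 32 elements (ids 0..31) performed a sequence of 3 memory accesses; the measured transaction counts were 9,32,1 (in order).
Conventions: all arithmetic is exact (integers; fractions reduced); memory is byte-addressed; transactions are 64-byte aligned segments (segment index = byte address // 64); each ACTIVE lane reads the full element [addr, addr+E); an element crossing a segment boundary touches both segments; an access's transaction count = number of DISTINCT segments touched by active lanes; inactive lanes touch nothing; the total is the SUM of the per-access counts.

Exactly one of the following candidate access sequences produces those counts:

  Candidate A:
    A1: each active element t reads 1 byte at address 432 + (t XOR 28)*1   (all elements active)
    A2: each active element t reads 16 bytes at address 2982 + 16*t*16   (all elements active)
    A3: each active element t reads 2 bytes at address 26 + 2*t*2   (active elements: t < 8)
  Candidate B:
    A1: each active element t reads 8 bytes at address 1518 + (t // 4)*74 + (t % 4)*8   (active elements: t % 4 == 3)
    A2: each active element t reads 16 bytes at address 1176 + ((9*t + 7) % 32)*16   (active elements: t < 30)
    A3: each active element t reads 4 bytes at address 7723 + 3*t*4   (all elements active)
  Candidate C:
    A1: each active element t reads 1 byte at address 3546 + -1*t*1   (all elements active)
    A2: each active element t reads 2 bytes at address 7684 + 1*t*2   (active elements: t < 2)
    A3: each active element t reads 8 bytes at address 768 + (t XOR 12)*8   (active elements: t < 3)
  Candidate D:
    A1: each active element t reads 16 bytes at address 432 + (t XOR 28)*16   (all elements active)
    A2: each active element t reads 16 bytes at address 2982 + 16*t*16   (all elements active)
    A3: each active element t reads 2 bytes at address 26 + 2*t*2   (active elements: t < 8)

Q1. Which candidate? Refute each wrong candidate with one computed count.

A: A1 gives 2 transactions, not 9
B: A1 gives 8 transactions, not 9
C: A1 gives 2 transactions, not 9
D: all counts match (9,32,1)

Answer: D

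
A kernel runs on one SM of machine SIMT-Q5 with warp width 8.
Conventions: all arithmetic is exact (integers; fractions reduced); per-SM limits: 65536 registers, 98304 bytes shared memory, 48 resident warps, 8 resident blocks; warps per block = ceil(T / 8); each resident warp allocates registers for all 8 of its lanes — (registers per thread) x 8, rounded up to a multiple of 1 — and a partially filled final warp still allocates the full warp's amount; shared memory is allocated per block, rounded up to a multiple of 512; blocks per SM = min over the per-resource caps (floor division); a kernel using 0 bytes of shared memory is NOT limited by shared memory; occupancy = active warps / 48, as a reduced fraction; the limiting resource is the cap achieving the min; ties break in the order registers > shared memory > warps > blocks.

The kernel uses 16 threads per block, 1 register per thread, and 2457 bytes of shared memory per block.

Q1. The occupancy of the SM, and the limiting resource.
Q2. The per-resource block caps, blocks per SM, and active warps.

Answer: occupancy 1/3, limited by blocks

registers: 4096 blocks
shared memory: 38 blocks
warps: 24 blocks
blocks: 8 blocks

Answer: 8 blocks, 16 active warps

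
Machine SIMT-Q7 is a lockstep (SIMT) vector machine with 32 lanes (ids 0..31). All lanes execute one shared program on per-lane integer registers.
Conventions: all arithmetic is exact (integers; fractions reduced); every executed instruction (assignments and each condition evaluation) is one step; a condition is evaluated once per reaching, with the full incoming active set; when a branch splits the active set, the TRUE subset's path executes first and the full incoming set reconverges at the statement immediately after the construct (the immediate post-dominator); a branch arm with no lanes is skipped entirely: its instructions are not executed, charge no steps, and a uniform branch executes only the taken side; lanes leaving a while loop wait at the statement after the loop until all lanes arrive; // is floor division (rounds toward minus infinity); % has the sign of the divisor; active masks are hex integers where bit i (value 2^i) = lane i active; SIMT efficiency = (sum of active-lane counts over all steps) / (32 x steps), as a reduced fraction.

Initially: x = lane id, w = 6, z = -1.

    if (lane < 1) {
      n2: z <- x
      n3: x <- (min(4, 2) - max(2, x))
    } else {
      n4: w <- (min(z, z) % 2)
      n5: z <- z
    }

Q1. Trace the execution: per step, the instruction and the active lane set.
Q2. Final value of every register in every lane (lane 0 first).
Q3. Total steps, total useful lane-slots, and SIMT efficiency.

step 0: eval (lane < 1)              0xffffffff
step 1: z <- x                       0x00000001
step 2: x <- (min(4, 2) - max(2, x)) 0x00000001
step 3: w <- (min(z, z) % 2)         0xfffffffe
step 4: z <- z                       0xfffffffe

Answer: 5 steps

x: 0,1,2,3,4,5,6,7,8,9,10,11,12,13,14,15,16,17,18,19,20,21,22,23,24,25,26,27,28,29,30,31
w: 6,1,1,1,1,1,1,1,1,1,1,1,1,1,1,1,1,1,1,1,1,1,1,1,1,1,1,1,1,1,1,1
z: 0,-1,-1,-1,-1,-1,-1,-1,-1,-1,-1,-1,-1,-1,-1,-1,-1,-1,-1,-1,-1,-1,-1,-1,-1,-1,-1,-1,-1,-1,-1,-1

steps = 5; useful = 96; efficiency = 96/160 = 3/5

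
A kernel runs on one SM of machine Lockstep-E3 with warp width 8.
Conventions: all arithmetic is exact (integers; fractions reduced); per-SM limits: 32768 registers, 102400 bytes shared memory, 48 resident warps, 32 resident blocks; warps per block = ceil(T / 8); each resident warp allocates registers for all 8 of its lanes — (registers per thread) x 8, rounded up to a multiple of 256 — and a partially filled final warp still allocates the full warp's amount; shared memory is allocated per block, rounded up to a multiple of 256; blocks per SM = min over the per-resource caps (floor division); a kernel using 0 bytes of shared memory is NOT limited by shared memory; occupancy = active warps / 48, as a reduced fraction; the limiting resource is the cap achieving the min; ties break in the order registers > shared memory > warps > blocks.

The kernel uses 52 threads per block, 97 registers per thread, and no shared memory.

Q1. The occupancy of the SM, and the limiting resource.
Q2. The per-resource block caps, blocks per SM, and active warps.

Answer: occupancy 7/12, limited by registers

registers: 4 blocks
shared memory: no limit (kernel uses none)
warps: 6 blocks
blocks: 32 blocks

Answer: 4 blocks, 28 active warps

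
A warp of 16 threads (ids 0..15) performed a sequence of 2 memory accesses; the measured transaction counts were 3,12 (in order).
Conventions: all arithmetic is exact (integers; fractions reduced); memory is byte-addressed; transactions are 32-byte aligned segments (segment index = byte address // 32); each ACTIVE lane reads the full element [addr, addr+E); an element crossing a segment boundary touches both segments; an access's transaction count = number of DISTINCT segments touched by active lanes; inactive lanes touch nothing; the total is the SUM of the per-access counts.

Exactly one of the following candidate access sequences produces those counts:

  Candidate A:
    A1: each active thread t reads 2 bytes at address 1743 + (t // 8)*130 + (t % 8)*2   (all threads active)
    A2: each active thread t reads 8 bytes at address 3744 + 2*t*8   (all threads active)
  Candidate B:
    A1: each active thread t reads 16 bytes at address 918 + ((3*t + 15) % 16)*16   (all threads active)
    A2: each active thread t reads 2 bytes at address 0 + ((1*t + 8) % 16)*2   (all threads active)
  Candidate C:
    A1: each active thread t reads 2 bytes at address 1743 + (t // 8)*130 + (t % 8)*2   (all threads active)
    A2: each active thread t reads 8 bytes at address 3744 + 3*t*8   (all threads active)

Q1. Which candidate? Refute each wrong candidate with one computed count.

A: A2 gives 8 transactions, not 12
B: A1 gives 9 transactions, not 3
C: all counts match (3,12)

Answer: C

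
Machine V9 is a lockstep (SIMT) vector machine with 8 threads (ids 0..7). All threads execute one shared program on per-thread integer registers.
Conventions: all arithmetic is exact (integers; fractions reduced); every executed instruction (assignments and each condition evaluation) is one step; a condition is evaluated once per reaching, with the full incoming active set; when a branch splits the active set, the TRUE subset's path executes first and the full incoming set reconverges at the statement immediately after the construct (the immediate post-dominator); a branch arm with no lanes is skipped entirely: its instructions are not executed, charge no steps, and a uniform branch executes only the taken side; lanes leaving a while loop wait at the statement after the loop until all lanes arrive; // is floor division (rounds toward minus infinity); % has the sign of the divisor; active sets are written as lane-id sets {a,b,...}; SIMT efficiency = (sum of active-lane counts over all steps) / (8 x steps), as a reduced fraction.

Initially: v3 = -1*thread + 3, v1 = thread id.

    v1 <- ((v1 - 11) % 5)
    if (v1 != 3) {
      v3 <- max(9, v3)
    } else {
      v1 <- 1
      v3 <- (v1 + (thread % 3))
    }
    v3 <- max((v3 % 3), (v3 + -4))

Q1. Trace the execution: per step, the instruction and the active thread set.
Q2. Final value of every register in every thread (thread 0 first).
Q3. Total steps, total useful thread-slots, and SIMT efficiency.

step 0: v1 <- ((v1 - 11) % 5)        {0,1,2,3,4,5,6,7}
step 1: eval (v1 != 3)               {0,1,2,3,4,5,6,7}
step 2: v3 <- max(9, v3)             {0,1,2,3,5,6,7}
step 3: v1 <- 1                      {4}
step 4: v3 <- (v1 + (thread % 3))    {4}
step 5: v3 <- max((v3 % 3), (v3 + -4)) {0,1,2,3,4,5,6,7}

Answer: 6 steps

v3: 5,5,5,5,2,5,5,5
v1: 4,0,1,2,1,4,0,1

steps = 6; useful = 33; efficiency = 33/48 = 11/16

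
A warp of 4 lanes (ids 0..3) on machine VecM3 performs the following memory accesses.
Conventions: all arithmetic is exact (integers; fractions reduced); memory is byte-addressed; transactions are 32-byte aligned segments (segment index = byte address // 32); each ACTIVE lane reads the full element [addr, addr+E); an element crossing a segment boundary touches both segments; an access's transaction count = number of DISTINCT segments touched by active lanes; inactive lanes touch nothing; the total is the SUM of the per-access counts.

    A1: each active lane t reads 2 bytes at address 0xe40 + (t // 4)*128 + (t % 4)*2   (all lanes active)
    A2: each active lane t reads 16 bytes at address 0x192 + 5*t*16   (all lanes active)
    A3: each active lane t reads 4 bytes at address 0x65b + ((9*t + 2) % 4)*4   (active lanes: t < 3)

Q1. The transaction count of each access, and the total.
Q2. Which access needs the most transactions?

A1: 1 transaction
A2: 6 transactions
A3: 2 transactions

Answer: 1,6,2; total 9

Answer: A2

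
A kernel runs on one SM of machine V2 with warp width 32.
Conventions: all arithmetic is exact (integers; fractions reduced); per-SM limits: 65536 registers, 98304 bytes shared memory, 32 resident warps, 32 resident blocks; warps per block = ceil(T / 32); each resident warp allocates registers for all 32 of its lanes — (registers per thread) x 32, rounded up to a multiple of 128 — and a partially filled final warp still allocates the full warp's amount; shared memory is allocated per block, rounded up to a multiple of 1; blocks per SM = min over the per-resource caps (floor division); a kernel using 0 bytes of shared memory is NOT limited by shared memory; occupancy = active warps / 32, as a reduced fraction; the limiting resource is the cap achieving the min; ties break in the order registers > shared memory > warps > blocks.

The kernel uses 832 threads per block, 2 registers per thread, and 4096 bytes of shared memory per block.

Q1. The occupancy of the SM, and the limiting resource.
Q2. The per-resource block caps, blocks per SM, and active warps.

Answer: occupancy 13/16, limited by warps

registers: 19 blocks
shared memory: 24 blocks
warps: 1 block
blocks: 32 blocks

Answer: 1 block, 26 active warps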